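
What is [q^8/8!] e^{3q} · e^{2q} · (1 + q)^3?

The EGF product rule gives c_8 = Σ_{k_1+k_2+k_3=8} C(8; k_1,k_2,k_3) · ∏ g_i(k_i), where e^{3q} gives (3)^k; e^{2q} gives (2)^k; (1+q)^3 gives the falling factorial (3)_k.
g_1(k) for k = 0…8: 1, 3, 9, 27, 81, 243, 729, 2187, 6561.
g_2(k) for k = 0…8: 1, 2, 4, 8, 16, 32, 64, 128, 256.
g_3(k) for k = 0…8: 1, 3, 6, 6, 0, 0, 0, 0, 0.
First combine the last two factors: h(k) = Σ_j C(k,j)·g_2(j)·g_3(k−j) for k = 0…8: 1, 5, 22, 86, 304, 992, 3040, 8864, 24832.
c_8 = Σ_k C(8,k)·g_1(k)·h(8−k) = 1·1·24832 + 8·3·8864 + 28·9·3040 + 56·27·992 + 70·81·304 + 56·243·86 + 28·729·22 + 8·2187·5 + 1·6561·1 = 24832 + 212736 + 766080 + 1499904 + 1723680 + 1170288 + 449064 + 87480 + 6561 = 5940625.

5940625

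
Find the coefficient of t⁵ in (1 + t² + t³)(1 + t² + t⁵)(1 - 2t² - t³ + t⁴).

-2

(1 + t² + t³) has coefficients 1,0,1,1 for degrees 0…3.
(1 + t² + t⁵) has coefficients 1,0,1,0,0,1 for degrees 0…5.
Finally multiplying by (1 - 2t² - t³ + t⁴), the product of all factors after the first has coefficients 1,0,-1,-1,-1,0 for degrees 0…5.
[t⁵] = 1·0 + 1·(-1) + 1·(-1) = -2.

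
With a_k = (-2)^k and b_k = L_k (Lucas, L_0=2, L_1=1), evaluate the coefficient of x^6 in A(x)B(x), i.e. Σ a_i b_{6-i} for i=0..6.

136

This is [x^6] in the product of the two ordinary generating functions.
Σ = 1·18 − 2·11 + 4·7 − 8·4 + 16·3 − 32·1 + 64·2 = 136.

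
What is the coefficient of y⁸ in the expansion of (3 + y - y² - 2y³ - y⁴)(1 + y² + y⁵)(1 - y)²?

(3 + y - y² - 2y³ - y⁴) has coefficients 3,1,-1,-2,-1 for degrees 0…4.
(1 + y² + y⁵) has coefficients 1,0,1,0,0,1,0,0,0 for degrees 0…8.
Finally multiplying by (1 - y)², the product of all factors after the first has coefficients 1,-2,2,-2,1,1,-2,1,0 for degrees 0…8.
[y⁸] = 3·0 + 1·1 − 1·(-2) − 2·1 − 1·1 = 0.

0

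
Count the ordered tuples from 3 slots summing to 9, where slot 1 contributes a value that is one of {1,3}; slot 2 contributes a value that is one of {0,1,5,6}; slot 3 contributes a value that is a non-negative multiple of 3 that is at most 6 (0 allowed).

3

The generating function for the choices is (z + z³)·(1 + z + z⁵ + z⁶)·(1 + z³ + z⁶); the count is [z⁹].
(z + z³) has coefficients 0,1,0,1 for degrees 0…3.
(1 + z + z⁵ + z⁶) has coefficients 1,1,0,0,0,1,1,0,0,0 for degrees 0…9.
Finally multiplying by (1 + z³ + z⁶), the product of all factors after the first has coefficients 1,1,0,1,1,1,2,1,1,1 for degrees 0…9.
[z⁹] = 1·1 + 1·2 = 3.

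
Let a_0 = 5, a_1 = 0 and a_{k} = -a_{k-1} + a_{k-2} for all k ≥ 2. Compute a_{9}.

The ordinary generating function has denominator 1 + q - q^2.
Iterating the recurrence: a_0,…,a_{9} = 5, 0, 5, -5, 10, -15, 25, -40, 65, -105.

-105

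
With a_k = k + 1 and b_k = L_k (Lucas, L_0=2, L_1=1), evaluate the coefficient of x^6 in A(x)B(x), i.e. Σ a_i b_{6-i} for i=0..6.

112

This is [x^6] in the product of the two ordinary generating functions.
Σ = 1·18 + 2·11 + 3·7 + 4·4 + 5·3 + 6·1 + 7·2 = 112.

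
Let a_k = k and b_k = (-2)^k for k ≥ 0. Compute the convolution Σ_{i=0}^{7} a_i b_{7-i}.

31

This is [x^7] in the product of the two ordinary generating functions.
Σ = 0·(-128) + 1·64 + 2·(-32) + 3·16 + 4·(-8) + 5·4 + 6·(-2) + 7·1 = 31.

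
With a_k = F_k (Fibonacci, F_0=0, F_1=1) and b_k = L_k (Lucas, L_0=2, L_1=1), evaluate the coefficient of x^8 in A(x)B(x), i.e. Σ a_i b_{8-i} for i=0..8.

189

Write out a_i and b_{8-i} for i = 0,…,8 and sum the products.
Σ = 0·47 + 1·29 + 1·18 + 2·11 + 3·7 + 5·4 + 8·3 + 13·1 + 21·2 = 189.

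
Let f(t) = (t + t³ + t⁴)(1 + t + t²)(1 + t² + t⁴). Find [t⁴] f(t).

(t + t³ + t⁴) has coefficients 0,1,0,1,1 for degrees 0…4.
(1 + t + t²) has coefficients 1,1,1,0,0 for degrees 0…4.
Finally multiplying by (1 + t² + t⁴), the product of all factors after the first has coefficients 1,1,2,1,2 for degrees 0…4.
[t⁴] = 1·1 + 1·1 + 1·1 = 3.

3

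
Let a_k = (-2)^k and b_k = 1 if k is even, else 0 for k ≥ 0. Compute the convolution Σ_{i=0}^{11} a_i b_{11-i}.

-2730

Write out a_i and b_{11-i} for i = 0,…,11 and sum the products.
Σ = 1·0 − 2·1 + 4·0 − 8·1 + 16·0 − 32·1 + 64·0 − 128·1 + 256·0 − 512·1 + 1024·0 − 2048·1 = -2730.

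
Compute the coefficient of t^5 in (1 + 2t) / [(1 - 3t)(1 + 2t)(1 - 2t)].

665

The denominator gives the recurrence a_n = 3a_(n−1) + 4a_(n−2) − 12a_(n−3) for n ≥ 3; the numerator fixes a_0 = 1, a_1 = 5, a_2 = 19.
Iterating: 1, 5, 19, 65, 211, 665, so a_5 = 665.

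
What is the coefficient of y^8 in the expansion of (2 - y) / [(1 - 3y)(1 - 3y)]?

The denominator gives the recurrence a_n = 6a_(n−1) − 9a_(n−2) for n ≥ 2; the numerator fixes a_0 = 2, a_1 = 11.
Iterating: 2, 11, 48, 189, 702, 2511, 8748, 29889, 100602, so a_8 = 100602.

100602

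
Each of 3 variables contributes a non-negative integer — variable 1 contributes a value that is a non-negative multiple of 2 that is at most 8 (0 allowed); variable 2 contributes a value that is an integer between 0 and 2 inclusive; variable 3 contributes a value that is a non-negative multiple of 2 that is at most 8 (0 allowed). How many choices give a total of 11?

4

The generating function for the choices is (1 + z² + z⁴ + z⁶ + z⁸)·(1 + z + z²)·(1 + z² + z⁴ + z⁶ + z⁸); the count is [z¹¹].
(1 + z² + z⁴ + z⁶ + z⁸) has coefficients 1,0,1,0,1,0,1,0,1 for degrees 0…8.
(1 + z + z²) has coefficients 1,1,1,0,0,0,0,0,0,0,0,0 for degrees 0…11.
Finally multiplying by (1 + z² + z⁴ + z⁶ + z⁸), the product of all factors after the first has coefficients 1,1,2,1,2,1,2,1,2,1,1,0 for degrees 0…11.
[z¹¹] = 1·0 + 1·1 + 1·1 + 1·1 + 1·1 = 4.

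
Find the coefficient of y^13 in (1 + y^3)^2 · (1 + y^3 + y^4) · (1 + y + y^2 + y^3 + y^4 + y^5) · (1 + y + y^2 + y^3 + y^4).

(1 + y^3)^2 has coefficients 1,0,0,2,0,0,1 for degrees 0…6.
(1 + y^3 + y^4) has coefficients 1,0,0,1,1,0,0,0,0,0,0,0,0,0 for degrees 0…13.
Multiplying by (1 + y + y^2 + y^3 + y^4 + y^5) gives running coefficients 1,1,1,2,3,3,2,2,2,1,0,0,0,0 for degrees 0…13.
Finally multiplying by (1 + y + y^2 + y^3 + y^4), the product of all factors after the first has coefficients 1,2,3,5,8,10,11,12,12,10,7,5,3,1 for degrees 0…13.
[y^13] = 1·1 + 2·7 + 1·12 = 27.

27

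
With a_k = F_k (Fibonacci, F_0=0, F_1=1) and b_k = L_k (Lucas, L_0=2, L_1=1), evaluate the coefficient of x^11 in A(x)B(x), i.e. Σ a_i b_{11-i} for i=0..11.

1068

The convolution is the t^11 coefficient of A(t)B(t).
Σ = 0·199 + 1·123 + 1·76 + 2·47 + 3·29 + 5·18 + 8·11 + 13·7 + 21·4 + 34·3 + 55·1 + 89·2 = 1068.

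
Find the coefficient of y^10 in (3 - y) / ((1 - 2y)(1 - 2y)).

28672

The denominator gives the recurrence a_n = 4a_(n−1) − 4a_(n−2) for n ≥ 2; the numerator fixes a_0 = 3, a_1 = 11.
Iterating: 3, 11, 32, 84, 208, 496, 1152, 2624, 5888, 13056, 28672, so a_10 = 28672.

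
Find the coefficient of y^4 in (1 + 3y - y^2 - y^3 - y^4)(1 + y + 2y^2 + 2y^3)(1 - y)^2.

(1 + 3y - y^2 - y^3 - y^4) has coefficients 1,3,-1,-1,-1 for degrees 0…4.
(1 + y + 2y^2 + 2y^3) has coefficients 1,1,2,2,0 for degrees 0…4.
Finally multiplying by (1 - y)^2, the product of all factors after the first has coefficients 1,-1,1,-1,-2 for degrees 0…4.
[y^4] = 1·(-2) + 3·(-1) − 1·1 − 1·(-1) − 1·1 = -6.

-6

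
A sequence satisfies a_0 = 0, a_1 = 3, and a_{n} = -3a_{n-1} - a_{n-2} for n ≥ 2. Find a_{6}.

-432

The ordinary generating function has denominator 1 + 3y + y^2.
Iterating the recurrence: a_0,…,a_{6} = 0, 3, -9, 24, -63, 165, -432.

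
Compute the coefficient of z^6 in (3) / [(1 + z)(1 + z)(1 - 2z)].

93

The denominator gives the recurrence a_n = 3a_(n−2) + 2a_(n−3) for n ≥ 3; the numerator fixes a_0 = 3, a_1 = 0, a_2 = 9.
Iterating: 3, 0, 9, 6, 27, 36, 93, so a_6 = 93.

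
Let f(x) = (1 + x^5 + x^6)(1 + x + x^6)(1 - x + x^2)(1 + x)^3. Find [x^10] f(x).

(1 + x^5 + x^6) has coefficients 1,0,0,0,0,1,1 for degrees 0…6.
(1 + x + x^6) has coefficients 1,1,0,0,0,0,1,0,0,0,0 for degrees 0…10.
Multiplying by (1 - x + x^2) gives running coefficients 1,0,0,1,0,0,1,-1,1,0,0 for degrees 0…10.
Finally multiplying by (1 + x)^3, the product of all factors after the first has coefficients 1,3,3,2,3,3,2,2,1,1,2 for degrees 0…10.
[x^10] = 1·2 + 1·3 + 1·3 = 8.

8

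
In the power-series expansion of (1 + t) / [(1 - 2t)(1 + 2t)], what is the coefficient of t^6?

Partial fractions give a closed form: a_n = (3/4)·2^n + (1/4)·(-2)^n.
At n = 6: a_6 = 64.

64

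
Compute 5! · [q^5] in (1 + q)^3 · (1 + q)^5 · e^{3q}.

The EGF product rule gives c_5 = Σ_{k_1+k_2+k_3=5} C(5; k_1,k_2,k_3) · ∏ g_i(k_i), where (1+q)^3 gives the falling factorial (3)_k; (1+q)^5 gives the falling factorial (5)_k; e^{3q} gives (3)^k.
g_1(k) for k = 0…5: 1, 3, 6, 6, 0, 0.
g_2(k) for k = 0…5: 1, 5, 20, 60, 120, 120.
g_3(k) for k = 0…5: 1, 3, 9, 27, 81, 243.
First combine the last two factors: h(k) = Σ_j C(k,j)·g_2(j)·g_3(k−j) for k = 0…5: 1, 8, 59, 402, 2541, 14988.
c_5 = Σ_k C(5,k)·g_1(k)·h(5−k) = 1·1·14988 + 5·3·2541 + 10·6·402 + 10·6·59 = 14988 + 38115 + 24120 + 3540 = 80763.

80763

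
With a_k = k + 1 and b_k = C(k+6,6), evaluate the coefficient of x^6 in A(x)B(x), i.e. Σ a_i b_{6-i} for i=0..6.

The convolution is the x^6 coefficient of A(x)B(x).
Σ = 1·924 + 2·462 + 3·210 + 4·84 + 5·28 + 6·7 + 7·1 = 3003.

3003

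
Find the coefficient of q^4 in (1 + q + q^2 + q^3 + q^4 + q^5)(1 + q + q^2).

3

(1 + q + q^2 + q^3 + q^4 + q^5) has coefficients 1,1,1,1,1 for degrees 0…4.
(1 + q + q^2) has coefficients 1,1,1,0,0 for degrees 0…4.
[q^4] = 1·0 + 1·0 + 1·1 + 1·1 + 1·1 = 3.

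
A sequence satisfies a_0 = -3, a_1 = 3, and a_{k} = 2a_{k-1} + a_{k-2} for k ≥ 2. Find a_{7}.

The ordinary generating function has denominator 1 - 2q - q^2.
Iterating the recurrence: a_0,…,a_{7} = -3, 3, 3, 9, 21, 51, 123, 297.

297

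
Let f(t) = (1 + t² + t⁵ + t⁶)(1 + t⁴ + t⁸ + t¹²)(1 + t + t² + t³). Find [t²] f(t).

2

(1 + t² + t⁵ + t⁶) has coefficients 1,0,1 for degrees 0…2.
(1 + t⁴ + t⁸ + t¹²) has coefficients 1,0,0 for degrees 0…2.
Finally multiplying by (1 + t + t² + t³), the product of all factors after the first has coefficients 1,1,1 for degrees 0…2.
[t²] = 1·1 + 1·1 = 2.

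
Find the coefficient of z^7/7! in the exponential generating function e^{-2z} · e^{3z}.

1

The EGF product rule gives c_7 = Σ_{k_1+k_2=7} C(7; k_1,k_2) · ∏ g_i(k_i), where e^{-2z} gives (-2)^k; e^{3z} gives (3)^k.
g_1(k) for k = 0…7: 1, -2, 4, -8, 16, -32, 64, -128.
g_2(k) for k = 0…7: 1, 3, 9, 27, 81, 243, 729, 2187.
c_7 = Σ_k C(7,k)·g_1(k)·g_2(7−k) = 1·1·2187 + 7·(-2)·729 + 21·4·243 + 35·(-8)·81 + 35·16·27 + 21·(-32)·9 + 7·64·3 + 1·(-128)·1 = 2187 − 10206 + 20412 − 22680 + 15120 − 6048 + 1344 − 128 = 1.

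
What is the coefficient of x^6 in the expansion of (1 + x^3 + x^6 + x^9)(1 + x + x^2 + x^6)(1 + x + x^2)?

(1 + x^3 + x^6 + x^9) has coefficients 1,0,0,1,0,0,1 for degrees 0…6.
(1 + x + x^2 + x^6) has coefficients 1,1,1,0,0,0,1 for degrees 0…6.
Finally multiplying by (1 + x + x^2), the product of all factors after the first has coefficients 1,2,3,2,1,0,1 for degrees 0…6.
[x^6] = 1·1 + 1·2 + 1·1 = 4.

4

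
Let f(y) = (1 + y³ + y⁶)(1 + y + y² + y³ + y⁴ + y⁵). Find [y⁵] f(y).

(1 + y³ + y⁶) has coefficients 1,0,0,1,0,0 for degrees 0…5.
(1 + y + y² + y³ + y⁴ + y⁵) has coefficients 1,1,1,1,1,1 for degrees 0…5.
[y⁵] = 1·1 + 1·1 = 2.

2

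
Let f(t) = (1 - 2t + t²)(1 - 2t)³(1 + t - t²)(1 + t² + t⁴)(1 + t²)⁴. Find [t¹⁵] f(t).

373

(1 - 2t + t²) has coefficients 1,-2,1 for degrees 0…2.
(1 - 2t)³ has coefficients 1,-6,12,-8,0,0,0,0,0,0,0,0,0,0,0,0 for degrees 0…15.
Multiplying by (1 + t - t²) gives running coefficients 1,-5,5,10,-20,8,0,0,0,0,0,0,0,0,0,0 for degrees 0…15.
Multiplying by (1 + t² + t⁴) gives running coefficients 1,-5,6,5,-14,13,-15,18,-20,8,0,0,0,0,0,0 for degrees 0…15.
Finally multiplying by (1 + t²)⁴, the product of all factors after the first has coefficients 1,-5,10,-15,16,3,-31,80,-139,173,-220,197,-194,133,-95,50 for degrees 0…15.
[t¹⁵] = 1·50 − 2·(-95) + 1·133 = 373.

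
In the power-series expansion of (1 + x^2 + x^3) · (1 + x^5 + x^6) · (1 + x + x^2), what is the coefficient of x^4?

(1 + x^2 + x^3) has coefficients 1,0,1,1 for degrees 0…3.
(1 + x^5 + x^6) has coefficients 1,0,0,0,0 for degrees 0…4.
Finally multiplying by (1 + x + x^2), the product of all factors after the first has coefficients 1,1,1,0,0 for degrees 0…4.
[x^4] = 1·0 + 1·1 + 1·1 = 2.

2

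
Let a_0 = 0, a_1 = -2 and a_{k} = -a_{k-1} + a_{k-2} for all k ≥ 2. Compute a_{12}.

288

The ordinary generating function has denominator 1 + t - t^2.
Iterating the recurrence: a_0,…,a_{12} = 0, -2, 2, -4, 6, -10, 16, -26, 42, -68, 110, -178, 288.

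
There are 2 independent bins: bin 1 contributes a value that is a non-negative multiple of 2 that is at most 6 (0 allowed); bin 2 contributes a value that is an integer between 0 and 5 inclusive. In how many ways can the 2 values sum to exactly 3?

The generating function for the choices is (1 + q^2 + q^4 + q^6)·(1 + q + q^2 + q^3 + q^4 + q^5); the count is [q^3].
(1 + q^2 + q^4 + q^6) has coefficients 1,0,1,0 for degrees 0…3.
(1 + q + q^2 + q^3 + q^4 + q^5) has coefficients 1,1,1,1 for degrees 0…3.
[q^3] = 1·1 + 1·1 = 2.

2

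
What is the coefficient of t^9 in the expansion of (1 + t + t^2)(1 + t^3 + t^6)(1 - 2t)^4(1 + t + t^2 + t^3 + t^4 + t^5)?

(1 + t + t^2) has coefficients 1,1,1 for degrees 0…2.
(1 + t^3 + t^6) has coefficients 1,0,0,1,0,0,1,0,0,0 for degrees 0…9.
Multiplying by (1 - 2t)^4 gives running coefficients 1,-8,24,-31,8,24,-31,8,24,-32 for degrees 0…9.
Finally multiplying by (1 + t + t^2 + t^3 + t^4 + t^5), the product of all factors after the first has coefficients 1,-7,17,-14,-6,18,-14,2,2,1 for degrees 0…9.
[t^9] = 1·1 + 1·2 + 1·2 = 5.

5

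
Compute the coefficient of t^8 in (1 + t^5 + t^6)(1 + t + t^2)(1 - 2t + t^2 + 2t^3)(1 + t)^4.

12

(1 + t^5 + t^6) has coefficients 1,0,0,0,0,1,1 for degrees 0…6.
(1 + t + t^2) has coefficients 1,1,1,0,0,0,0,0,0 for degrees 0…8.
Multiplying by (1 - 2t + t^2 + 2t^3) gives running coefficients 1,-1,0,1,3,2,0,0,0 for degrees 0…8.
Finally multiplying by (1 + t)^4, the product of all factors after the first has coefficients 1,3,2,-1,4,19,30,25,11 for degrees 0…8.
[t^8] = 1·11 + 1·(-1) + 1·2 = 12.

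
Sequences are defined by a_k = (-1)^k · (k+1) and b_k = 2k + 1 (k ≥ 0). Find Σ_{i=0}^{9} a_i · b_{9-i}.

5

Write out a_i and b_{9-i} for i = 0,…,9 and sum the products.
Σ = 1·19 − 2·17 + 3·15 − 4·13 + 5·11 − 6·9 + 7·7 − 8·5 + 9·3 − 10·1 = 5.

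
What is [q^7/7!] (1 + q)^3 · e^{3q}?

The EGF product rule gives c_7 = Σ_{k_1+k_2=7} C(7; k_1,k_2) · ∏ g_i(k_i), where (1+q)^3 gives the falling factorial (3)_k; e^{3q} gives (3)^k.
g_1(k) for k = 0…7: 1, 3, 6, 6, 0, 0, 0, 0.
g_2(k) for k = 0…7: 1, 3, 9, 27, 81, 243, 729, 2187.
c_7 = Σ_k C(7,k)·g_1(k)·g_2(7−k) = 1·1·2187 + 7·3·729 + 21·6·243 + 35·6·81 = 2187 + 15309 + 30618 + 17010 = 65124.

65124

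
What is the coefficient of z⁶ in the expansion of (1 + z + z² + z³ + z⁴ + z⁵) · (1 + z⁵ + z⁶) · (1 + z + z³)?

(1 + z + z² + z³ + z⁴ + z⁵) has coefficients 1,1,1,1,1,1 for degrees 0…5.
(1 + z⁵ + z⁶) has coefficients 1,0,0,0,0,1,1 for degrees 0…6.
Finally multiplying by (1 + z + z³), the product of all factors after the first has coefficients 1,1,0,1,0,1,2 for degrees 0…6.
[z⁶] = 1·2 + 1·1 + 1·0 + 1·1 + 1·0 + 1·1 = 5.

5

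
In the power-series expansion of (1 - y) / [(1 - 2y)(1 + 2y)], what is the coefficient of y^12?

4096

Partial fractions give a closed form: a_n = (1/4)·2^n + (3/4)·(-2)^n.
At n = 12: a_12 = 4096.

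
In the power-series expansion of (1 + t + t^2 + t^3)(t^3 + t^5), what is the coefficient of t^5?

2

(1 + t + t^2 + t^3) has coefficients 1,1,1,1 for degrees 0…3.
(t^3 + t^5) has coefficients 0,0,0,1,0,1 for degrees 0…5.
[t^5] = 1·1 + 1·0 + 1·1 + 1·0 = 2.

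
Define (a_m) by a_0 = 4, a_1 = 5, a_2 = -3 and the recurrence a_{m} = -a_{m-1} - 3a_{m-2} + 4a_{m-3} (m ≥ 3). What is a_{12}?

-6394

The ordinary generating function has denominator 1 + z + 3z^2 - 4z^3.
Iterating the recurrence: a_0,…,a_{12} = 4, 5, -3, 4, 25, -49, -10, 257, -423, -388, 2685, -3213, -6394.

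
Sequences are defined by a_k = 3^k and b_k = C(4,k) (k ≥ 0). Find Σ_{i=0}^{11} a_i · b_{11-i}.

559872

This is [x^11] in the product of the two ordinary generating functions.
Σ = 1·0 + 3·0 + 9·0 + 27·0 + 81·0 + 243·0 + 729·0 + 2187·1 + 6561·4 + 19683·6 + 59049·4 + 177147·1 = 559872.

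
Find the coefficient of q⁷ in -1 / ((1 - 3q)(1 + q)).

The denominator gives the recurrence a_n = 2a_(n−1) + 3a_(n−2) for n ≥ 2; the numerator fixes a_0 = -1, a_1 = -2.
Iterating: -1, -2, -7, -20, -61, -182, -547, -1640, so a_7 = -1640.

-1640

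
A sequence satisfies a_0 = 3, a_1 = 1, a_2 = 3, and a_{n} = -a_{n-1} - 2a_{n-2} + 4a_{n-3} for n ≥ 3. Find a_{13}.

The ordinary generating function has denominator 1 + q + 2q^2 - 4q^3.
Iterating the recurrence: a_0,…,a_{13} = 3, 1, 3, 7, -9, 7, 39, -89, 39, 295, -729, 295, 2343, -5849.

-5849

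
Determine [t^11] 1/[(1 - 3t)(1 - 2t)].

527345

Partial fractions give a closed form: a_n = (3)·3^n + (-2)·2^n.
At n = 11: a_11 = 527345.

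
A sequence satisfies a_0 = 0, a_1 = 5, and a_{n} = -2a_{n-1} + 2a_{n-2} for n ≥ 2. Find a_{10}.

The ordinary generating function has denominator 1 + 2q - 2q^2.
Iterating the recurrence: a_0,…,a_{10} = 0, 5, -10, 30, -80, 220, -600, 1640, -4480, 12240, -33440.

-33440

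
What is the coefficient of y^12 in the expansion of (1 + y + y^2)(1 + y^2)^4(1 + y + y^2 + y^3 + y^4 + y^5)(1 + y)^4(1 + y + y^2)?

1577

(1 + y + y^2) has coefficients 1,1,1 for degrees 0…2.
(1 + y^2)^4 has coefficients 1,0,4,0,6,0,4,0,1,0,0,0,0 for degrees 0…12.
Multiplying by (1 + y + y^2 + y^3 + y^4 + y^5) gives running coefficients 1,1,5,5,11,11,14,14,11,11,5,5,1 for degrees 0…12.
Multiplying by (1 + y)^4 gives running coefficients 1,5,15,35,66,106,149,185,206,206,185,149,106 for degrees 0…12.
Finally multiplying by (1 + y + y^2), the product of all factors after the first has coefficients 1,6,21,55,116,207,321,440,540,597,597,540,440 for degrees 0…12.
[y^12] = 1·440 + 1·540 + 1·597 = 1577.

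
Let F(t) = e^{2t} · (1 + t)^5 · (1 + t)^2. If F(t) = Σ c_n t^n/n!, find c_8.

3173888

The EGF product rule gives c_8 = Σ_{k_1+k_2+k_3=8} C(8; k_1,k_2,k_3) · ∏ g_i(k_i), where e^{2t} gives (2)^k; (1+t)^5 gives the falling factorial (5)_k; (1+t)^2 gives the falling factorial (2)_k.
g_1(k) for k = 0…8: 1, 2, 4, 8, 16, 32, 64, 128, 256.
g_2(k) for k = 0…8: 1, 5, 20, 60, 120, 120, 0, 0, 0.
g_3(k) for k = 0…8: 1, 2, 2, 0, 0, 0, 0, 0, 0.
First combine the last two factors: h(k) = Σ_j C(k,j)·g_2(j)·g_3(k−j) for k = 0…8: 1, 7, 42, 210, 840, 2520, 5040, 5040, 0.
c_8 = Σ_k C(8,k)·g_1(k)·h(8−k) = 8·2·5040 + 28·4·5040 + 56·8·2520 + 70·16·840 + 56·32·210 + 28·64·42 + 8·128·7 + 1·256·1 = 80640 + 564480 + 1128960 + 940800 + 376320 + 75264 + 7168 + 256 = 3173888.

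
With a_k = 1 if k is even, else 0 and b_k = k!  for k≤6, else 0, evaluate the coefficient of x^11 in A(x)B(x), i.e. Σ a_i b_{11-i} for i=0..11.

127

This is [x^11] in the product of the two ordinary generating functions.
Σ = 1·0 + 0·0 + 1·0 + 0·0 + 1·0 + 0·720 + 1·120 + 0·24 + 1·6 + 0·2 + 1·1 + 0·1 = 127.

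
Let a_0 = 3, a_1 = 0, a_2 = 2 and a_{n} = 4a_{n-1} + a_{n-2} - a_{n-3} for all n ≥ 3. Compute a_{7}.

The ordinary generating function has denominator 1 - 4y - y^2 + y^3.
Iterating the recurrence: a_0,…,a_{7} = 3, 0, 2, 5, 22, 91, 381, 1593.

1593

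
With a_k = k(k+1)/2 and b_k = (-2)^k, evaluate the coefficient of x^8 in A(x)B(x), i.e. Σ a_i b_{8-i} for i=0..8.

-24

Write out a_i and b_{8-i} for i = 0,…,8 and sum the products.
Σ = 0·256 + 1·(-128) + 3·64 + 6·(-32) + 10·16 + 15·(-8) + 21·4 + 28·(-2) + 36·1 = -24.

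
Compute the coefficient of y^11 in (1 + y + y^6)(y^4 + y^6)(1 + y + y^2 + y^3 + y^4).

2

(1 + y + y^6) has coefficients 1,1,0,0,0,0,1 for degrees 0…6.
(y^4 + y^6) has coefficients 0,0,0,0,1,0,1,0,0,0,0,0 for degrees 0…11.
Finally multiplying by (1 + y + y^2 + y^3 + y^4), the product of all factors after the first has coefficients 0,0,0,0,1,1,2,2,2,1,1,0 for degrees 0…11.
[y^11] = 1·0 + 1·1 + 1·1 = 2.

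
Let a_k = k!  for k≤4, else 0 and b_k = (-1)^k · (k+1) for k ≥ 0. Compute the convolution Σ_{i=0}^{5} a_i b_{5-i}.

-39

Write out a_i and b_{5-i} for i = 0,…,5 and sum the products.
Σ = 1·(-6) + 1·5 + 2·(-4) + 6·3 + 24·(-2) + 0·1 = -39.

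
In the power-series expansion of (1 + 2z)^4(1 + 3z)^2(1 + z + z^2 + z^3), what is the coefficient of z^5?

1137

(1 + 2z)^4 has coefficients 1,8,24,32,16 for degrees 0…4.
(1 + 3z)^2 has coefficients 1,6,9,0,0,0 for degrees 0…5.
Finally multiplying by (1 + z + z^2 + z^3), the product of all factors after the first has coefficients 1,7,16,16,15,9 for degrees 0…5.
[z^5] = 1·9 + 8·15 + 24·16 + 32·16 + 16·7 = 1137.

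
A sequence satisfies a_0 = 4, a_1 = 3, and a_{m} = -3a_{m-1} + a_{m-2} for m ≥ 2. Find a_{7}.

The ordinary generating function has denominator 1 + 3y - y^2.
Iterating the recurrence: a_0,…,a_{7} = 4, 3, -5, 18, -59, 195, -644, 2127.

2127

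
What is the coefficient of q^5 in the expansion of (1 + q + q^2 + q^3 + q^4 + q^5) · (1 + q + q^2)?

(1 + q + q^2 + q^3 + q^4 + q^5) has coefficients 1,1,1,1,1,1 for degrees 0…5.
(1 + q + q^2) has coefficients 1,1,1,0,0,0 for degrees 0…5.
[q^5] = 1·0 + 1·0 + 1·0 + 1·1 + 1·1 + 1·1 = 3.

3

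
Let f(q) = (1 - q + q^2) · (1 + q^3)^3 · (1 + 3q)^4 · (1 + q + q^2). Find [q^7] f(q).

552

(1 - q + q^2) has coefficients 1,-1,1 for degrees 0…2.
(1 + q^3)^3 has coefficients 1,0,0,3,0,0,3,0 for degrees 0…7.
Multiplying by (1 + 3q)^4 gives running coefficients 1,12,54,111,117,162,327,279 for degrees 0…7.
Finally multiplying by (1 + q + q^2), the product of all factors after the first has coefficients 1,13,67,177,282,390,606,768 for degrees 0…7.
[q^7] = 1·768 − 1·606 + 1·390 = 552.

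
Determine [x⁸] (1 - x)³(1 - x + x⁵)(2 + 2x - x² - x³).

(1 - x)³ has coefficients 1,-3,3,-1 for degrees 0…3.
(1 - x + x⁵) has coefficients 1,-1,0,0,0,1,0,0,0 for degrees 0…8.
Finally multiplying by (2 + 2x - x² - x³), the product of all factors after the first has coefficients 2,0,-3,0,1,2,2,-1,-1 for degrees 0…8.
[x⁸] = 1·(-1) − 3·(-1) + 3·2 − 1·2 = 6.

6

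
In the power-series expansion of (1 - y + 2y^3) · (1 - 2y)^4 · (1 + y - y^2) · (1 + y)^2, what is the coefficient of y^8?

-96

(1 - y + 2y^3) has coefficients 1,-1,0,2 for degrees 0…3.
(1 - 2y)^4 has coefficients 1,-8,24,-32,16,0,0,0,0 for degrees 0…8.
Multiplying by (1 + y - y^2) gives running coefficients 1,-7,15,0,-40,48,-16,0,0 for degrees 0…8.
Finally multiplying by (1 + y)^2, the product of all factors after the first has coefficients 1,-5,2,23,-25,-32,40,16,-16 for degrees 0…8.
[y^8] = 1·(-16) − 1·16 + 2·(-32) = -96.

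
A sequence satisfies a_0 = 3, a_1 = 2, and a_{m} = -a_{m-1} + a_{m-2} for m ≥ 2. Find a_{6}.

-1

The ordinary generating function has denominator 1 + q - q^2.
Iterating the recurrence: a_0,…,a_{6} = 3, 2, 1, 1, 0, 1, -1.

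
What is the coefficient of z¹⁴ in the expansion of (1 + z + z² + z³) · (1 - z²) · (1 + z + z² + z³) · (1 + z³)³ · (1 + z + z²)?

(1 + z + z² + z³) has coefficients 1,1,1,1 for degrees 0…3.
(1 - z²) has coefficients 1,0,-1,0,0,0,0,0,0,0,0,0,0,0,0 for degrees 0…14.
Multiplying by (1 + z + z² + z³) gives running coefficients 1,1,0,0,-1,-1,0,0,0,0,0,0,0,0,0 for degrees 0…14.
Multiplying by (1 + z³)³ gives running coefficients 1,1,0,3,2,-1,3,0,-3,1,-2,-3,0,-1,-1 for degrees 0…14.
Finally multiplying by (1 + z + z²), the product of all factors after the first has coefficients 1,2,2,4,5,4,4,2,0,-2,-4,-4,-5,-4,-2 for degrees 0…14.
[z¹⁴] = 1·(-2) + 1·(-4) + 1·(-5) + 1·(-4) = -15.

-15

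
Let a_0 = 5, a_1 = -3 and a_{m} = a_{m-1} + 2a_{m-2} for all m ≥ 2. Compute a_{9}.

337

The ordinary generating function has denominator 1 - q - 2q^2.
Iterating the recurrence: a_0,…,a_{9} = 5, -3, 7, 1, 15, 17, 47, 81, 175, 337.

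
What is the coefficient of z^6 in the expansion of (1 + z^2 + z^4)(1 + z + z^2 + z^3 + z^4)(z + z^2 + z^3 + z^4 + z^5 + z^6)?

(1 + z^2 + z^4) has coefficients 1,0,1,0,1 for degrees 0…4.
(1 + z + z^2 + z^3 + z^4) has coefficients 1,1,1,1,1,0,0 for degrees 0…6.
Finally multiplying by (z + z^2 + z^3 + z^4 + z^5 + z^6), the product of all factors after the first has coefficients 0,1,2,3,4,5,5 for degrees 0…6.
[z^6] = 1·5 + 1·4 + 1·2 = 11.

11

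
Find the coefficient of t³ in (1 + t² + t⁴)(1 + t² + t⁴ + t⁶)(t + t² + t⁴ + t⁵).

(1 + t² + t⁴) has coefficients 1,0,1,0 for degrees 0…3.
(1 + t² + t⁴ + t⁶) has coefficients 1,0,1,0 for degrees 0…3.
Finally multiplying by (t + t² + t⁴ + t⁵), the product of all factors after the first has coefficients 0,1,1,1 for degrees 0…3.
[t³] = 1·1 + 1·1 = 2.

2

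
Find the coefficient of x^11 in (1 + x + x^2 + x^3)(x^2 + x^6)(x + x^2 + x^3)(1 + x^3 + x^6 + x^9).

8

(1 + x + x^2 + x^3) has coefficients 1,1,1,1 for degrees 0…3.
(x^2 + x^6) has coefficients 0,0,1,0,0,0,1,0,0,0,0,0 for degrees 0…11.
Multiplying by (x + x^2 + x^3) gives running coefficients 0,0,0,1,1,1,0,1,1,1,0,0 for degrees 0…11.
Finally multiplying by (1 + x^3 + x^6 + x^9), the product of all factors after the first has coefficients 0,0,0,1,1,1,1,2,2,2,2,2 for degrees 0…11.
[x^11] = 1·2 + 1·2 + 1·2 + 1·2 = 8.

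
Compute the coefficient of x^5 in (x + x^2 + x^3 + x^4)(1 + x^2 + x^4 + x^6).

2

(x + x^2 + x^3 + x^4) has coefficients 0,1,1,1,1 for degrees 0…4.
(1 + x^2 + x^4 + x^6) has coefficients 1,0,1,0,1,0 for degrees 0…5.
[x^5] = 1·1 + 1·0 + 1·1 + 1·0 = 2.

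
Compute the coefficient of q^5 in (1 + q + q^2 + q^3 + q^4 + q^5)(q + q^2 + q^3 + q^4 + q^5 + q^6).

(1 + q + q^2 + q^3 + q^4 + q^5) has coefficients 1,1,1,1,1,1 for degrees 0…5.
(q + q^2 + q^3 + q^4 + q^5 + q^6) has coefficients 0,1,1,1,1,1 for degrees 0…5.
[q^5] = 1·1 + 1·1 + 1·1 + 1·1 + 1·1 + 1·0 = 5.

5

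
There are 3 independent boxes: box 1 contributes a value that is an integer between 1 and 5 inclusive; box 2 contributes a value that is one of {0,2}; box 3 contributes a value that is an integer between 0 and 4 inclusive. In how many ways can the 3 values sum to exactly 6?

8

The generating function for the choices is (z + z² + z³ + z⁴ + z⁵)·(1 + z²)·(1 + z + z² + z³ + z⁴); the count is [z⁶].
(z + z² + z³ + z⁴ + z⁵) has coefficients 0,1,1,1,1,1 for degrees 0…5.
(1 + z²) has coefficients 1,0,1,0,0,0,0 for degrees 0…6.
Finally multiplying by (1 + z + z² + z³ + z⁴), the product of all factors after the first has coefficients 1,1,2,2,2,1,1 for degrees 0…6.
[z⁶] = 1·1 + 1·2 + 1·2 + 1·2 + 1·1 = 8.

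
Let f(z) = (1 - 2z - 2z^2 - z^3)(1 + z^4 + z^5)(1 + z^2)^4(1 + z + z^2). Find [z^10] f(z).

(1 - 2z - 2z^2 - z^3) has coefficients 1,-2,-2,-1 for degrees 0…3.
(1 + z^4 + z^5) has coefficients 1,0,0,0,1,1,0,0,0,0,0 for degrees 0…10.
Multiplying by (1 + z^2)^4 gives running coefficients 1,0,4,0,7,1,8,4,7,6,4 for degrees 0…10.
Finally multiplying by (1 + z + z^2), the product of all factors after the first has coefficients 1,1,5,4,11,8,16,13,19,17,17 for degrees 0…10.
[z^10] = 1·17 − 2·17 − 2·19 − 1·13 = -68.

-68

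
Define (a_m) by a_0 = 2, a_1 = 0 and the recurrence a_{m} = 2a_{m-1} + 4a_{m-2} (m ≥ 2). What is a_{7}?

The ordinary generating function has denominator 1 - 2t - 4t^2.
Iterating the recurrence: a_0,…,a_{7} = 2, 0, 8, 16, 64, 192, 640, 2048.

2048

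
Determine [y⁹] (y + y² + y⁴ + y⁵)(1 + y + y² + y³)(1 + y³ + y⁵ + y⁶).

(y + y² + y⁴ + y⁵) has coefficients 0,1,1,0,1,1 for degrees 0…5.
(1 + y + y² + y³) has coefficients 1,1,1,1,0,0,0,0,0,0 for degrees 0…9.
Finally multiplying by (1 + y³ + y⁵ + y⁶), the product of all factors after the first has coefficients 1,1,1,2,1,2,3,2,2,1 for degrees 0…9.
[y⁹] = 1·2 + 1·2 + 1·2 + 1·1 = 7.

7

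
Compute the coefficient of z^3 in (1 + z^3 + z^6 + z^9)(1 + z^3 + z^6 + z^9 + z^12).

2

(1 + z^3 + z^6 + z^9) has coefficients 1,0,0,1 for degrees 0…3.
(1 + z^3 + z^6 + z^9 + z^12) has coefficients 1,0,0,1 for degrees 0…3.
[z^3] = 1·1 + 1·1 = 2.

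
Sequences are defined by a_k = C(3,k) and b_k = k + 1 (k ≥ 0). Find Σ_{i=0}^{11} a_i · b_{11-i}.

84

The convolution is the t^11 coefficient of A(t)B(t).
Σ = 1·12 + 3·11 + 3·10 + 1·9 + 0·8 + 0·7 + 0·6 + 0·5 + 0·4 + 0·3 + 0·2 + 0·1 = 84.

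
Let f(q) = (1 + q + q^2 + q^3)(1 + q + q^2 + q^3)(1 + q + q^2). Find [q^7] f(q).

(1 + q + q^2 + q^3) has coefficients 1,1,1,1 for degrees 0…3.
(1 + q + q^2 + q^3) has coefficients 1,1,1,1,0,0,0,0 for degrees 0…7.
Finally multiplying by (1 + q + q^2), the product of all factors after the first has coefficients 1,2,3,3,2,1,0,0 for degrees 0…7.
[q^7] = 1·0 + 1·0 + 1·1 + 1·2 = 3.

3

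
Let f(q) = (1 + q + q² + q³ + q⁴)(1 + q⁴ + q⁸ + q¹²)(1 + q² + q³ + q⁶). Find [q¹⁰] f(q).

(1 + q + q² + q³ + q⁴) has coefficients 1,1,1,1,1 for degrees 0…4.
(1 + q⁴ + q⁸ + q¹²) has coefficients 1,0,0,0,1,0,0,0,1,0,0 for degrees 0…10.
Finally multiplying by (1 + q² + q³ + q⁶), the product of all factors after the first has coefficients 1,0,1,1,1,0,2,1,1,0,2 for degrees 0…10.
[q¹⁰] = 1·2 + 1·0 + 1·1 + 1·1 + 1·2 = 6.

6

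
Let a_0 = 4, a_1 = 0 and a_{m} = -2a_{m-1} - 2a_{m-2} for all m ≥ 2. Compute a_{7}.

-64

The ordinary generating function has denominator 1 + 2t + 2t^2.
Iterating the recurrence: a_0,…,a_{7} = 4, 0, -8, 16, -16, 0, 32, -64.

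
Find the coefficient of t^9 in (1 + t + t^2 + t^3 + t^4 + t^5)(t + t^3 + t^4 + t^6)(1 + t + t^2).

8

(1 + t + t^2 + t^3 + t^4 + t^5) has coefficients 1,1,1,1,1,1 for degrees 0…5.
(t + t^3 + t^4 + t^6) has coefficients 0,1,0,1,1,0,1,0,0,0 for degrees 0…9.
Finally multiplying by (1 + t + t^2), the product of all factors after the first has coefficients 0,1,1,2,2,2,2,1,1,0 for degrees 0…9.
[t^9] = 1·0 + 1·1 + 1·1 + 1·2 + 1·2 + 1·2 = 8.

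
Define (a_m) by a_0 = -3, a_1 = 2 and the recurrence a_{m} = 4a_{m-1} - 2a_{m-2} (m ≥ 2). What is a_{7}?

The ordinary generating function has denominator 1 - 4q + 2q^2.
Iterating the recurrence: a_0,…,a_{7} = -3, 2, 14, 52, 180, 616, 2104, 7184.

7184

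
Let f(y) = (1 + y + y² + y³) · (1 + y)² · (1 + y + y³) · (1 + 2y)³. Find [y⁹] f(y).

(1 + y + y² + y³) has coefficients 1,1,1,1 for degrees 0…3.
(1 + y)² has coefficients 1,2,1,0,0,0,0,0,0,0 for degrees 0…9.
Multiplying by (1 + y + y³) gives running coefficients 1,3,3,2,2,1,0,0,0,0 for degrees 0…9.
Finally multiplying by (1 + 2y)³, the product of all factors after the first has coefficients 1,9,33,64,74,61,46,28,8,0 for degrees 0…9.
[y⁹] = 1·0 + 1·8 + 1·28 + 1·46 = 82.

82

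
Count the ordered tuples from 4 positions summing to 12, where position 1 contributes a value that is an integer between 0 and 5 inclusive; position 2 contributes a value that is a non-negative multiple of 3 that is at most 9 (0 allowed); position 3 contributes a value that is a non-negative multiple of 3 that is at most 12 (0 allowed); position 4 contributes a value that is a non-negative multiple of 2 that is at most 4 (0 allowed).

The generating function for the choices is (1 + y + y^2 + y^3 + y^4 + y^5)·(1 + y^3 + y^6 + y^9)·(1 + y^3 + y^6 + y^9 + y^12)·(1 + y^2 + y^4); the count is [y^12].
(1 + y + y^2 + y^3 + y^4 + y^5) has coefficients 1,1,1,1,1,1 for degrees 0…5.
(1 + y^3 + y^6 + y^9) has coefficients 1,0,0,1,0,0,1,0,0,1,0,0,0 for degrees 0…12.
Multiplying by (1 + y^3 + y^6 + y^9 + y^12) gives running coefficients 1,0,0,2,0,0,3,0,0,4,0,0,4 for degrees 0…12.
Finally multiplying by (1 + y^2 + y^4), the product of all factors after the first has coefficients 1,0,1,2,1,2,3,2,3,4,3,4,4 for degrees 0…12.
[y^12] = 1·4 + 1·4 + 1·3 + 1·4 + 1·3 + 1·2 = 20.

20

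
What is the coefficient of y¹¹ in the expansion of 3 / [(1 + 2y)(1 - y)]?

-4095

Partial fractions give a closed form: a_n = (2)·(-2)^n + (1)·1^n.
At n = 11: a_11 = -4095.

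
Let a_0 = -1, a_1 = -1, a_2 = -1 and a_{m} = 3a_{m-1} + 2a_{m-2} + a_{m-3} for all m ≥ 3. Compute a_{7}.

-1001

The ordinary generating function has denominator 1 - 3q - 2q^2 - q^3.
Iterating the recurrence: a_0,…,a_{7} = -1, -1, -1, -6, -21, -76, -276, -1001.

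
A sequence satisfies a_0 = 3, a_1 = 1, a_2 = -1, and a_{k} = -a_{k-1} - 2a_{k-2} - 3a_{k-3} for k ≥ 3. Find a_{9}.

97

The ordinary generating function has denominator 1 + x + 2x^2 + 3x^3.
Iterating the recurrence: a_0,…,a_{9} = 3, 1, -1, -10, 9, 14, -2, -53, 15, 97.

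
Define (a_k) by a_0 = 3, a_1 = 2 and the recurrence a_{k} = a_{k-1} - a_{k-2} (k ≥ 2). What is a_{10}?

The ordinary generating function has denominator 1 - q + q^2.
Iterating the recurrence: a_0,…,a_{10} = 3, 2, -1, -3, -2, 1, 3, 2, -1, -3, -2.

-2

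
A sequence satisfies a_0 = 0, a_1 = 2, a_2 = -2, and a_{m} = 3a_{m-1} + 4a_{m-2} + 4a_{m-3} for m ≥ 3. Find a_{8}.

The ordinary generating function has denominator 1 - 3q - 4q^2 - 4q^3.
Iterating the recurrence: a_0,…,a_{8} = 0, 2, -2, 2, 6, 18, 86, 354, 1478.

1478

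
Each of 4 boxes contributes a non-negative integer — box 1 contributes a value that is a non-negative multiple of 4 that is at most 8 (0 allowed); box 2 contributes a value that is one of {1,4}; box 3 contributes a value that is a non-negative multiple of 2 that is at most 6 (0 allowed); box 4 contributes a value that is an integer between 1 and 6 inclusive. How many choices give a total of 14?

11

The generating function for the choices is (1 + z^4 + z^8)·(z + z^4)·(1 + z^2 + z^4 + z^6)·(z + z^2 + z^3 + z^4 + z^5 + z^6); the count is [z^14].
(1 + z^4 + z^8) has coefficients 1,0,0,0,1,0,0,0,1 for degrees 0…8.
(z + z^4) has coefficients 0,1,0,0,1,0,0,0,0,0,0,0,0,0,0 for degrees 0…14.
Multiplying by (1 + z^2 + z^4 + z^6) gives running coefficients 0,1,0,1,1,1,1,1,1,0,1,0,0,0,0 for degrees 0…14.
Finally multiplying by (z + z^2 + z^3 + z^4 + z^5 + z^6), the product of all factors after the first has coefficients 0,0,1,1,2,3,4,5,5,6,5,5,4,3,2 for degrees 0…14.
[z^14] = 1·2 + 1·5 + 1·4 = 11.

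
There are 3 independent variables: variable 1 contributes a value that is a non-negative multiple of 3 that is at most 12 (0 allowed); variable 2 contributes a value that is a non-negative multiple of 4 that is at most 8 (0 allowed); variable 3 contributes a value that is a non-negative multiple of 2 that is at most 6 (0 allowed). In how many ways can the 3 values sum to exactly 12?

4

The generating function for the choices is (1 + y³ + y⁶ + y⁹ + y¹²)·(1 + y⁴ + y⁸)·(1 + y² + y⁴ + y⁶); the count is [y¹²].
(1 + y³ + y⁶ + y⁹ + y¹²) has coefficients 1,0,0,1,0,0,1,0,0,1,0,0,1 for degrees 0…12.
(1 + y⁴ + y⁸) has coefficients 1,0,0,0,1,0,0,0,1,0,0,0,0 for degrees 0…12.
Finally multiplying by (1 + y² + y⁴ + y⁶), the product of all factors after the first has coefficients 1,0,1,0,2,0,2,0,2,0,2,0,1 for degrees 0…12.
[y¹²] = 1·1 + 1·0 + 1·2 + 1·0 + 1·1 = 4.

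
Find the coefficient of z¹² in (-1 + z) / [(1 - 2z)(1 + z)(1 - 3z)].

Partial fractions give a closed form: a_n = (2/3)·2^n + (-1/6)·(-1)^n + (-3/2)·3^n.
At n = 12: a_12 = -794431.

-794431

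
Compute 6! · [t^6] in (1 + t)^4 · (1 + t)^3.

The EGF product rule gives c_6 = Σ_{k_1+k_2=6} C(6; k_1,k_2) · ∏ g_i(k_i), where (1+t)^4 gives the falling factorial (4)_k; (1+t)^3 gives the falling factorial (3)_k.
g_1(k) for k = 0…6: 1, 4, 12, 24, 24, 0, 0.
g_2(k) for k = 0…6: 1, 3, 6, 6, 0, 0, 0.
c_6 = Σ_k C(6,k)·g_1(k)·g_2(6−k) = 20·24·6 + 15·24·6 = 2880 + 2160 = 5040.

5040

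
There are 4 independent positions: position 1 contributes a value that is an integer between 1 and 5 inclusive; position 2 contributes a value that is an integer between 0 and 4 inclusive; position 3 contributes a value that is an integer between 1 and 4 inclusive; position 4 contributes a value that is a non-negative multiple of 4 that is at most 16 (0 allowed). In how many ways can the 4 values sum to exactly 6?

The generating function for the choices is (y + y^2 + y^3 + y^4 + y^5)·(1 + y + y^2 + y^3 + y^4)·(y + y^2 + y^3 + y^4)·(1 + y^4 + y^8 + y^12 + y^16); the count is [y^6].
(y + y^2 + y^3 + y^4 + y^5) has coefficients 0,1,1,1,1,1 for degrees 0…5.
(1 + y + y^2 + y^3 + y^4) has coefficients 1,1,1,1,1,0,0 for degrees 0…6.
Multiplying by (y + y^2 + y^3 + y^4) gives running coefficients 0,1,2,3,4,4,3 for degrees 0…6.
Finally multiplying by (1 + y^4 + y^8 + y^12 + y^16), the product of all factors after the first has coefficients 0,1,2,3,4,5,5 for degrees 0…6.
[y^6] = 1·5 + 1·4 + 1·3 + 1·2 + 1·1 = 15.

15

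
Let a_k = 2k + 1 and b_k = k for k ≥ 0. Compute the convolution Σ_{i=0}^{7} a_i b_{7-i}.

140

This is [x^7] in the product of the two ordinary generating functions.
Σ = 1·7 + 3·6 + 5·5 + 7·4 + 9·3 + 11·2 + 13·1 + 15·0 = 140.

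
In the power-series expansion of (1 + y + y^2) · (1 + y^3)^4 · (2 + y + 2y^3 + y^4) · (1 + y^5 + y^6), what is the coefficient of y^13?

75

(1 + y + y^2) has coefficients 1,1,1 for degrees 0…2.
(1 + y^3)^4 has coefficients 1,0,0,4,0,0,6,0,0,4,0,0,1,0 for degrees 0…13.
Multiplying by (2 + y + 2y^3 + y^4) gives running coefficients 2,1,0,10,5,0,20,10,0,20,10,0,10,5 for degrees 0…13.
Finally multiplying by (1 + y^5 + y^6), the product of all factors after the first has coefficients 2,1,0,10,5,2,23,11,10,35,15,20,40,15 for degrees 0…13.
[y^13] = 1·15 + 1·40 + 1·20 = 75.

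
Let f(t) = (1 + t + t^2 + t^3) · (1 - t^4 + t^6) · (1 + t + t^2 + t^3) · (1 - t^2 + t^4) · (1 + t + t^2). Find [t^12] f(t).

-2

(1 + t + t^2 + t^3) has coefficients 1,1,1,1 for degrees 0…3.
(1 - t^4 + t^6) has coefficients 1,0,0,0,-1,0,1,0,0,0,0,0,0 for degrees 0…12.
Multiplying by (1 + t + t^2 + t^3) gives running coefficients 1,1,1,1,-1,-1,0,0,1,1,0,0,0 for degrees 0…12.
Multiplying by (1 - t^2 + t^4) gives running coefficients 1,1,0,0,-1,-1,2,2,0,0,-1,-1,1 for degrees 0…12.
Finally multiplying by (1 + t + t^2), the product of all factors after the first has coefficients 1,2,2,1,-1,-2,0,3,4,2,-1,-2,-1 for degrees 0…12.
[t^12] = 1·(-1) + 1·(-2) + 1·(-1) + 1·2 = -2.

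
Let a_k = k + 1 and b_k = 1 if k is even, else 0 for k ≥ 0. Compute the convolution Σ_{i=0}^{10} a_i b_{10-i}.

36

Write out a_i and b_{10-i} for i = 0,…,10 and sum the products.
Σ = 1·1 + 2·0 + 3·1 + 4·0 + 5·1 + 6·0 + 7·1 + 8·0 + 9·1 + 10·0 + 11·1 = 36.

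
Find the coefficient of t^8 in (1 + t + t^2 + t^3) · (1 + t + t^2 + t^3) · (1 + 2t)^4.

136

(1 + t + t^2 + t^3) has coefficients 1,1,1,1 for degrees 0…3.
(1 + t + t^2 + t^3) has coefficients 1,1,1,1,0,0,0,0,0 for degrees 0…8.
Finally multiplying by (1 + 2t)^4, the product of all factors after the first has coefficients 1,9,33,65,80,72,48,16,0 for degrees 0…8.
[t^8] = 1·0 + 1·16 + 1·48 + 1·72 = 136.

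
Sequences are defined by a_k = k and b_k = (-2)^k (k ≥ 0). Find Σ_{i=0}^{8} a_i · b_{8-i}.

-54

The convolution is the x^8 coefficient of A(x)B(x).
Σ = 0·256 + 1·(-128) + 2·64 + 3·(-32) + 4·16 + 5·(-8) + 6·4 + 7·(-2) + 8·1 = -54.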